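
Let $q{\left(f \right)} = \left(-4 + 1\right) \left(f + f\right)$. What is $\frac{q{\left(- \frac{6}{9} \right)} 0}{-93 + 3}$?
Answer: $0$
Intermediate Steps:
$q{\left(f \right)} = - 6 f$ ($q{\left(f \right)} = - 3 \cdot 2 f = - 6 f$)
$\frac{q{\left(- \frac{6}{9} \right)} 0}{-93 + 3} = \frac{- 6 \left(- \frac{6}{9}\right) 0}{-93 + 3} = \frac{- 6 \left(\left(-6\right) \frac{1}{9}\right) 0}{-90} = \left(-6\right) \left(- \frac{2}{3}\right) 0 \left(- \frac{1}{90}\right) = 4 \cdot 0 \left(- \frac{1}{90}\right) = 0 \left(- \frac{1}{90}\right) = 0$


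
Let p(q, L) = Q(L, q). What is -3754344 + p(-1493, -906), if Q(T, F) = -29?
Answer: -3754373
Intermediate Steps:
p(q, L) = -29
-3754344 + p(-1493, -906) = -3754344 - 29 = -3754373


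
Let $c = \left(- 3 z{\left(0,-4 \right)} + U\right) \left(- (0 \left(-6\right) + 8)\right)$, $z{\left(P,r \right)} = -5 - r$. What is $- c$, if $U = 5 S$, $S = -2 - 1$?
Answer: $-96$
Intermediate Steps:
$S = -3$ ($S = -2 - 1 = -3$)
$U = -15$ ($U = 5 \left(-3\right) = -15$)
$c = 96$ ($c = \left(- 3 \left(-5 - -4\right) - 15\right) \left(- (0 \left(-6\right) + 8)\right) = \left(- 3 \left(-5 + 4\right) - 15\right) \left(- (0 + 8)\right) = \left(\left(-3\right) \left(-1\right) - 15\right) \left(\left(-1\right) 8\right) = \left(3 - 15\right) \left(-8\right) = \left(-12\right) \left(-8\right) = 96$)
$- c = \left(-1\right) 96 = -96$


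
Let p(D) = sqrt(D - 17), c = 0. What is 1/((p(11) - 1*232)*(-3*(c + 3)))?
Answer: 116/242235 + I*sqrt(6)/484470 ≈ 0.00047887 + 5.056e-6*I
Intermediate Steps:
p(D) = sqrt(-17 + D)
1/((p(11) - 1*232)*(-3*(c + 3))) = 1/((sqrt(-17 + 11) - 1*232)*(-3*(0 + 3))) = 1/((sqrt(-6) - 232)*(-3*3)) = 1/((I*sqrt(6) - 232)*(-9)) = 1/((-232 + I*sqrt(6))*(-9)) = 1/(2088 - 9*I*sqrt(6))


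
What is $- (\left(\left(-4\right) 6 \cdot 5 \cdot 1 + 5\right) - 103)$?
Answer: $218$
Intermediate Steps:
$- (\left(\left(-4\right) 6 \cdot 5 \cdot 1 + 5\right) - 103) = - (\left(\left(-24\right) 5 \cdot 1 + 5\right) - 103) = - (\left(\left(-120\right) 1 + 5\right) - 103) = - (\left(-120 + 5\right) - 103) = - (-115 - 103) = \left(-1\right) \left(-218\right) = 218$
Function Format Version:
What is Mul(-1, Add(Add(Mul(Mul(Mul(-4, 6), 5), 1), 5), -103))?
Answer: 218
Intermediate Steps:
Mul(-1, Add(Add(Mul(Mul(Mul(-4, 6), 5), 1), 5), -103)) = Mul(-1, Add(Add(Mul(Mul(-24, 5), 1), 5), -103)) = Mul(-1, Add(Add(Mul(-120, 1), 5), -103)) = Mul(-1, Add(Add(-120, 5), -103)) = Mul(-1, Add(-115, -103)) = Mul(-1, -218) = 218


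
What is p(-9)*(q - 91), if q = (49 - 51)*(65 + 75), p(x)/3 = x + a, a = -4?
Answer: 14469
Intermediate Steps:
p(x) = -12 + 3*x (p(x) = 3*(x - 4) = 3*(-4 + x) = -12 + 3*x)
q = -280 (q = -2*140 = -280)
p(-9)*(q - 91) = (-12 + 3*(-9))*(-280 - 91) = (-12 - 27)*(-371) = -39*(-371) = 14469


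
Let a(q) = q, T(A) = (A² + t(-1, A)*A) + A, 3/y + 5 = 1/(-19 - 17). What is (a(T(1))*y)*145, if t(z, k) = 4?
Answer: -93960/181 ≈ -519.12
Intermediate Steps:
y = -108/181 (y = 3/(-5 + 1/(-19 - 17)) = 3/(-5 + 1/(-36)) = 3/(-5 - 1/36) = 3/(-181/36) = 3*(-36/181) = -108/181 ≈ -0.59669)
T(A) = A² + 5*A (T(A) = (A² + 4*A) + A = A² + 5*A)
(a(T(1))*y)*145 = ((1*(5 + 1))*(-108/181))*145 = ((1*6)*(-108/181))*145 = (6*(-108/181))*145 = -648/181*145 = -93960/181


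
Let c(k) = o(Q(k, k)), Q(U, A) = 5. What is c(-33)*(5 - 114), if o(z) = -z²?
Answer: 2725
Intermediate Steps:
c(k) = -25 (c(k) = -1*5² = -1*25 = -25)
c(-33)*(5 - 114) = -25*(5 - 114) = -25*(-109) = 2725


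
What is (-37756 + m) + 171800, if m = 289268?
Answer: 423312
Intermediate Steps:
(-37756 + m) + 171800 = (-37756 + 289268) + 171800 = 251512 + 171800 = 423312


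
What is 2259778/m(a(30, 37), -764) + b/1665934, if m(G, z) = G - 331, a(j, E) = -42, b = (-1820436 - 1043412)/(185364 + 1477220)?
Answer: -782378987227673509/129139836827386 ≈ -6058.4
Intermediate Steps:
b = -357981/207823 (b = -2863848/1662584 = -2863848*1/1662584 = -357981/207823 ≈ -1.7225)
m(G, z) = -331 + G
2259778/m(a(30, 37), -764) + b/1665934 = 2259778/(-331 - 42) - 357981/207823/1665934 = 2259778/(-373) - 357981/207823*1/1665934 = 2259778*(-1/373) - 357981/346219401682 = -2259778/373 - 357981/346219401682 = -782378987227673509/129139836827386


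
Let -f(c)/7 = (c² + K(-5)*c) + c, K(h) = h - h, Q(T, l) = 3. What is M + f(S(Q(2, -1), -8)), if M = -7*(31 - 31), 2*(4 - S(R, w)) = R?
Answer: -245/4 ≈ -61.250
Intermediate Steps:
S(R, w) = 4 - R/2
K(h) = 0
f(c) = -7*c - 7*c² (f(c) = -7*((c² + 0*c) + c) = -7*((c² + 0) + c) = -7*(c² + c) = -7*(c + c²) = -7*c - 7*c²)
M = 0 (M = -7*0 = 0)
M + f(S(Q(2, -1), -8)) = 0 - 7*(4 - ½*3)*(1 + (4 - ½*3)) = 0 - 7*(4 - 3/2)*(1 + (4 - 3/2)) = 0 - 7*5/2*(1 + 5/2) = 0 - 7*5/2*7/2 = 0 - 245/4 = -245/4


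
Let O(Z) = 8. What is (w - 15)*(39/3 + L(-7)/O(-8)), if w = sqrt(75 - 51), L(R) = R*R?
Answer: -2295/8 + 153*sqrt(6)/4 ≈ -193.18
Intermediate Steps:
L(R) = R**2
w = 2*sqrt(6) (w = sqrt(24) = 2*sqrt(6) ≈ 4.8990)
(w - 15)*(39/3 + L(-7)/O(-8)) = (2*sqrt(6) - 15)*(39/3 + (-7)**2/8) = (-15 + 2*sqrt(6))*(39*(1/3) + 49*(1/8)) = (-15 + 2*sqrt(6))*(13 + 49/8) = (-15 + 2*sqrt(6))*(153/8) = -2295/8 + 153*sqrt(6)/4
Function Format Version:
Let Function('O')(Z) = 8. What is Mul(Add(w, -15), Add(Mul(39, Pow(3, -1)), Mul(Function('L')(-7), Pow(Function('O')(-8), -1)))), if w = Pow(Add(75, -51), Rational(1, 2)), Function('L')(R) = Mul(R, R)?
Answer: Add(Rational(-2295, 8), Mul(Rational(153, 4), Pow(6, Rational(1, 2)))) ≈ -193.18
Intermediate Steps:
Function('L')(R) = Pow(R, 2)
w = Mul(2, Pow(6, Rational(1, 2))) (w = Pow(24, Rational(1, 2)) = Mul(2, Pow(6, Rational(1, 2))) ≈ 4.8990)
Mul(Add(w, -15), Add(Mul(39, Pow(3, -1)), Mul(Function('L')(-7), Pow(Function('O')(-8), -1)))) = Mul(Add(Mul(2, Pow(6, Rational(1, 2))), -15), Add(Mul(39, Pow(3, -1)), Mul(Pow(-7, 2), Pow(8, -1)))) = Mul(Add(-15, Mul(2, Pow(6, Rational(1, 2)))), Add(Mul(39, Rational(1, 3)), Mul(49, Rational(1, 8)))) = Mul(Add(-15, Mul(2, Pow(6, Rational(1, 2)))), Add(13, Rational(49, 8))) = Mul(Add(-15, Mul(2, Pow(6, Rational(1, 2)))), Rational(153, 8)) = Add(Rational(-2295, 8), Mul(Rational(153, 4), Pow(6, Rational(1, 2))))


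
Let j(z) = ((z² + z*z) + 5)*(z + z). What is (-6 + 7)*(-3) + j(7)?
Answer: 1439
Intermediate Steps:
j(z) = 2*z*(5 + 2*z²) (j(z) = ((z² + z²) + 5)*(2*z) = (2*z² + 5)*(2*z) = (5 + 2*z²)*(2*z) = 2*z*(5 + 2*z²))
(-6 + 7)*(-3) + j(7) = (-6 + 7)*(-3) + (4*7³ + 10*7) = 1*(-3) + (4*343 + 70) = -3 + (1372 + 70) = -3 + 1442 = 1439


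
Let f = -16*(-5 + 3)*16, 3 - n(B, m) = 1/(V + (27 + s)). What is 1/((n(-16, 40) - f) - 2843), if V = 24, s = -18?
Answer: -33/110617 ≈ -0.00029833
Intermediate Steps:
n(B, m) = 98/33 (n(B, m) = 3 - 1/(24 + (27 - 18)) = 3 - 1/(24 + 9) = 3 - 1/33 = 98/33)
f = 512 (f = -16*(-2)*16 = 32*16 = 512)
1/((n(-16, 40) - f) - 2843) = 1/((98/33 - 1*512) - 2843) = 1/((98/33 - 512) - 2843) = 1/(-16798/33 - 2843) = 1/(-110617/33) = -33/110617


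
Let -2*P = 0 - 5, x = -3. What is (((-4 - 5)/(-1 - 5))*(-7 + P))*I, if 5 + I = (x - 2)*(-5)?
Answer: -135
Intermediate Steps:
P = 5/2 (P = -(0 - 5)/2 = -1/2*(-5) = 5/2 ≈ 2.5000)
I = 20 (I = -5 + (-3 - 2)*(-5) = -5 - 5*(-5) = -5 + 25 = 20)
(((-4 - 5)/(-1 - 5))*(-7 + P))*I = (((-4 - 5)/(-1 - 5))*(-7 + 5/2))*20 = (-9/(-6)*(-9/2))*20 = (-9*(-1/6)*(-9/2))*20 = ((3/2)*(-9/2))*20 = -27/4*20 = -135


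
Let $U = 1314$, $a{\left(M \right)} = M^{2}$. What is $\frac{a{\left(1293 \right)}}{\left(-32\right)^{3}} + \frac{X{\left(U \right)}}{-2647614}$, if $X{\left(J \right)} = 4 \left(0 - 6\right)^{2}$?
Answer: $- \frac{737735922813}{14459502592} \approx -51.021$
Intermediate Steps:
$X{\left(J \right)} = 144$ ($X{\left(J \right)} = 4 \left(-6\right)^{2} = 4 \cdot 36 = 144$)
$\frac{a{\left(1293 \right)}}{\left(-32\right)^{3}} + \frac{X{\left(U \right)}}{-2647614} = \frac{1293^{2}}{\left(-32\right)^{3}} + \frac{144}{-2647614} = \frac{1671849}{-32768} + 144 \left(- \frac{1}{2647614}\right) = 1671849 \left(- \frac{1}{32768}\right) - \frac{24}{441269} = - \frac{1671849}{32768} - \frac{24}{441269} = - \frac{737735922813}{14459502592}$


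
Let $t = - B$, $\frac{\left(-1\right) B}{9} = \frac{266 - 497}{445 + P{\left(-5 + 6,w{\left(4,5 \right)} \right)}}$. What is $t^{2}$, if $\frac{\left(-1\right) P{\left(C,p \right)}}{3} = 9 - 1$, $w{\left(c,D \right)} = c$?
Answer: $\frac{4322241}{177241} \approx 24.386$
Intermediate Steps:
$P{\left(C,p \right)} = -24$ ($P{\left(C,p \right)} = - 3 \left(9 - 1\right) = \left(-3\right) 8 = -24$)
$B = \frac{2079}{421}$ ($B = - 9 \frac{266 - 497}{445 - 24} = - 9 \left(- \frac{231}{421}\right) = - 9 \left(\left(-231\right) \frac{1}{421}\right) = \left(-9\right) \left(- \frac{231}{421}\right) = \frac{2079}{421} \approx 4.9382$)
$t = - \frac{2079}{421}$ ($t = \left(-1\right) \frac{2079}{421} = - \frac{2079}{421} \approx -4.9382$)
$t^{2} = \left(- \frac{2079}{421}\right)^{2} = \frac{4322241}{177241}$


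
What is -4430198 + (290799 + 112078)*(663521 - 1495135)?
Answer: -335042583676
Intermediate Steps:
-4430198 + (290799 + 112078)*(663521 - 1495135) = -4430198 + 402877*(-831614) = -4430198 - 335038153478 = -335042583676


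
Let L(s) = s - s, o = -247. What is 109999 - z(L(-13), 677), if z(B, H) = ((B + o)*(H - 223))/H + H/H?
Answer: 74580784/677 ≈ 1.1016e+5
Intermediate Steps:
L(s) = 0
z(B, H) = 1 + (-247 + B)*(-223 + H)/H (z(B, H) = ((B - 247)*(H - 223))/H + H/H = ((-247 + B)*(-223 + H))/H + 1 = (-247 + B)*(-223 + H)/H + 1 = 1 + (-247 + B)*(-223 + H)/H)
109999 - z(L(-13), 677) = 109999 - (55081 - 223*0 + 677*(-246 + 0))/677 = 109999 - (55081 + 0 + 677*(-246))/677 = 109999 - (55081 + 0 - 166542)/677 = 109999 - (-111461)/677 = 109999 - 1*(-111461/677) = 109999 + 111461/677 = 74580784/677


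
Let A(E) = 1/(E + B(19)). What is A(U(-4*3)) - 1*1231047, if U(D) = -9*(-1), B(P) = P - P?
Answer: -11079422/9 ≈ -1.2310e+6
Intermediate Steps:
B(P) = 0
U(D) = 9
A(E) = 1/E (A(E) = 1/(E + 0) = 1/E)
A(U(-4*3)) - 1*1231047 = 1/9 - 1*1231047 = ⅑ - 1231047 = -11079422/9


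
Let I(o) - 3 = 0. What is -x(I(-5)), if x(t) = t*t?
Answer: -9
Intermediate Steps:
I(o) = 3 (I(o) = 3 + 0 = 3)
x(t) = t²
-x(I(-5)) = -1*3² = -1*9 = -9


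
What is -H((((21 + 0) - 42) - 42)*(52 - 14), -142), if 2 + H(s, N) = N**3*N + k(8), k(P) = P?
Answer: -406586902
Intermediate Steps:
H(s, N) = 6 + N**4 (H(s, N) = -2 + (N**3*N + 8) = -2 + (N**4 + 8) = -2 + (8 + N**4) = 6 + N**4)
-H((((21 + 0) - 42) - 42)*(52 - 14), -142) = -(6 + (-142)**4) = -(6 + 406586896) = -1*406586902 = -406586902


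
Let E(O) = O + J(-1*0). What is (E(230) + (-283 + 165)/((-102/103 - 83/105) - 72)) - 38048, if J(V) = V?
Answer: -30175180932/797939 ≈ -37816.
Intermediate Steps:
E(O) = O (E(O) = O - 1*0 = O + 0 = O)
(E(230) + (-283 + 165)/((-102/103 - 83/105) - 72)) - 38048 = (230 + (-283 + 165)/((-102/103 - 83/105) - 72)) - 38048 = (230 - 118/((-102*1/103 - 83*1/105) - 72)) - 38048 = (230 - 118/((-102/103 - 83/105) - 72)) - 38048 = (230 - 118/(-19259/10815 - 72)) - 38048 = (230 - 118/(-797939/10815)) - 38048 = (230 - 118*(-10815/797939)) - 38048 = (230 + 1276170/797939) - 38048 = 184802140/797939 - 38048 = -30175180932/797939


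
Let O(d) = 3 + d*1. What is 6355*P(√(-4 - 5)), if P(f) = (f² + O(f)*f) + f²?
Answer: -171585 + 57195*I ≈ -1.7159e+5 + 57195.0*I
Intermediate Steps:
O(d) = 3 + d
P(f) = 2*f² + f*(3 + f) (P(f) = (f² + (3 + f)*f) + f² = (f² + f*(3 + f)) + f² = 2*f² + f*(3 + f))
6355*P(√(-4 - 5)) = 6355*(3*√(-4 - 5)*(1 + √(-4 - 5))) = 6355*(3*√(-9)*(1 + √(-9))) = 6355*(3*(3*I)*(1 + 3*I)) = 6355*(9*I*(1 + 3*I)) = 57195*I*(1 + 3*I)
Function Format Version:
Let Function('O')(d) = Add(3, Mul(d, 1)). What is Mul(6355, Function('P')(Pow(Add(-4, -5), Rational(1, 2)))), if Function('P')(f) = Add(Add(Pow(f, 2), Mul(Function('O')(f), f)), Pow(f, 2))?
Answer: Add(-171585, Mul(57195, I)) ≈ Add(-1.7159e+5, Mul(57195., I))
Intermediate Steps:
Function('O')(d) = Add(3, d)
Function('P')(f) = Add(Mul(2, Pow(f, 2)), Mul(f, Add(3, f))) (Function('P')(f) = Add(Add(Pow(f, 2), Mul(Add(3, f), f)), Pow(f, 2)) = Add(Add(Pow(f, 2), Mul(f, Add(3, f))), Pow(f, 2)) = Add(Mul(2, Pow(f, 2)), Mul(f, Add(3, f))))
Mul(6355, Function('P')(Pow(Add(-4, -5), Rational(1, 2)))) = Mul(6355, Mul(3, Pow(Add(-4, -5), Rational(1, 2)), Add(1, Pow(Add(-4, -5), Rational(1, 2))))) = Mul(6355, Mul(3, Pow(-9, Rational(1, 2)), Add(1, Pow(-9, Rational(1, 2))))) = Mul(6355, Mul(3, Mul(3, I), Add(1, Mul(3, I)))) = Mul(6355, Mul(9, I, Add(1, Mul(3, I)))) = Mul(57195, I, Add(1, Mul(3, I)))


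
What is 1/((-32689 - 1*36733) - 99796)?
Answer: -1/169218 ≈ -5.9095e-6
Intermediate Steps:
1/((-32689 - 1*36733) - 99796) = 1/((-32689 - 36733) - 99796) = 1/(-69422 - 99796) = 1/(-169218) = -1/169218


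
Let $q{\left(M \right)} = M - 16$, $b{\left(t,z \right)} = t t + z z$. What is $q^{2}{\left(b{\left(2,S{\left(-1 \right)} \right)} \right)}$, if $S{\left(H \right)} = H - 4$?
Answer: $169$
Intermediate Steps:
$S{\left(H \right)} = -4 + H$
$b{\left(t,z \right)} = t^{2} + z^{2}$
$q{\left(M \right)} = -16 + M$
$q^{2}{\left(b{\left(2,S{\left(-1 \right)} \right)} \right)} = \left(-16 + \left(2^{2} + \left(-4 - 1\right)^{2}\right)\right)^{2} = \left(-16 + \left(4 + \left(-5\right)^{2}\right)\right)^{2} = \left(-16 + \left(4 + 25\right)\right)^{2} = \left(-16 + 29\right)^{2} = 13^{2} = 169$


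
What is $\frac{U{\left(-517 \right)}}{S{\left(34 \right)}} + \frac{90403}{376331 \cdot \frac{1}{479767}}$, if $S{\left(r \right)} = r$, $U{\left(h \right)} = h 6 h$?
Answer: $\frac{1039097803694}{6397627} \approx 1.6242 \cdot 10^{5}$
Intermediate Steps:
$U{\left(h \right)} = 6 h^{2}$ ($U{\left(h \right)} = 6 h h = 6 h^{2}$)
$\frac{U{\left(-517 \right)}}{S{\left(34 \right)}} + \frac{90403}{376331 \cdot \frac{1}{479767}} = \frac{6 \left(-517\right)^{2}}{34} + \frac{90403}{376331 \cdot \frac{1}{479767}} = 6 \cdot 267289 \cdot \frac{1}{34} + \frac{90403}{376331 \cdot \frac{1}{479767}} = 1603734 \cdot \frac{1}{34} + \frac{90403}{\frac{376331}{479767}} = \frac{801867}{17} + 90403 \cdot \frac{479767}{376331} = \frac{801867}{17} + \frac{43372376101}{376331} = \frac{1039097803694}{6397627}$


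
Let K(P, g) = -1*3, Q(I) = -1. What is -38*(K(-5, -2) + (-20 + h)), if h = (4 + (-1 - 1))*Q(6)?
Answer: 950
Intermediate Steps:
K(P, g) = -3
h = -2 (h = (4 + (-1 - 1))*(-1) = (4 - 2)*(-1) = 2*(-1) = -2)
-38*(K(-5, -2) + (-20 + h)) = -38*(-3 + (-20 - 2)) = -38*(-3 - 22) = -38*(-25) = 950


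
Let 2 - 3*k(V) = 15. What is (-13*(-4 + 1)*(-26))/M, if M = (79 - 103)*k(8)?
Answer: -39/4 ≈ -9.7500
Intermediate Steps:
k(V) = -13/3 (k(V) = 2/3 - 1/3*15 = 2/3 - 5 = -13/3)
M = 104 (M = (79 - 103)*(-13/3) = -24*(-13/3) = 104)
(-13*(-4 + 1)*(-26))/M = (-13*(-4 + 1)*(-26))/104 = (-13*(-3)*(-26))*(1/104) = (39*(-26))*(1/104) = -1014*1/104 = -39/4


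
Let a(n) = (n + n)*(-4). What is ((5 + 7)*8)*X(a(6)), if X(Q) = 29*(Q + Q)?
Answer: -267264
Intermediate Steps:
a(n) = -8*n (a(n) = (2*n)*(-4) = -8*n)
X(Q) = 58*Q (X(Q) = 29*(2*Q) = 58*Q)
((5 + 7)*8)*X(a(6)) = ((5 + 7)*8)*(58*(-8*6)) = (12*8)*(58*(-48)) = 96*(-2784) = -267264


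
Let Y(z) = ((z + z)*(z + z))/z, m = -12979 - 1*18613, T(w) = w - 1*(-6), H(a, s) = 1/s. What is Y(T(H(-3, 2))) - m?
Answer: 31618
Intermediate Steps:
T(w) = 6 + w (T(w) = w + 6 = 6 + w)
m = -31592 (m = -12979 - 18613 = -31592)
Y(z) = 4*z (Y(z) = ((2*z)*(2*z))/z = (4*z²)/z = 4*z)
Y(T(H(-3, 2))) - m = 4*(6 + 1/2) - 1*(-31592) = 4*(6 + ½) + 31592 = 4*(13/2) + 31592 = 26 + 31592 = 31618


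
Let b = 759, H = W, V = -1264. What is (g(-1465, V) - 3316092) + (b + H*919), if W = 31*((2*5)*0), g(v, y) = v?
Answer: -3316798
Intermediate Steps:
W = 0 (W = 31*(10*0) = 31*0 = 0)
H = 0
(g(-1465, V) - 3316092) + (b + H*919) = (-1465 - 3316092) + (759 + 0*919) = -3317557 + (759 + 0) = -3317557 + 759 = -3316798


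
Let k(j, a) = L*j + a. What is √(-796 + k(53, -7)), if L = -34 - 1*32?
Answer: I*√4301 ≈ 65.582*I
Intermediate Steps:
L = -66 (L = -34 - 32 = -66)
k(j, a) = a - 66*j (k(j, a) = -66*j + a = a - 66*j)
√(-796 + k(53, -7)) = √(-796 + (-7 - 66*53)) = √(-796 + (-7 - 3498)) = √(-796 - 3505) = √(-4301) = I*√4301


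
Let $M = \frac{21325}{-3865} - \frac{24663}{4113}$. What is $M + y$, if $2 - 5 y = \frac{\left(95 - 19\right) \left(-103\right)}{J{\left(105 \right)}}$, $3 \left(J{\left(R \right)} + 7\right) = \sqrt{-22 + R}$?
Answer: $- \frac{271864931852}{948505785} - \frac{11742 \sqrt{83}}{895} \approx -406.15$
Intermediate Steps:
$J{\left(R \right)} = -7 + \frac{\sqrt{-22 + R}}{3}$
$M = - \frac{12202148}{1059783}$ ($M = 21325 \left(- \frac{1}{3865}\right) - \frac{8221}{1371} = - \frac{4265}{773} - \frac{8221}{1371} = - \frac{12202148}{1059783} \approx -11.514$)
$y = \frac{2}{5} + \frac{7828}{5 \left(-7 + \frac{\sqrt{83}}{3}\right)}$ ($y = \frac{2}{5} - \frac{\left(95 - 19\right) \left(-103\right) \frac{1}{-7 + \frac{\sqrt{-22 + 105}}{3}}}{5} = \frac{2}{5} - \frac{76 \left(-103\right) \frac{1}{-7 + \frac{\sqrt{83}}{3}}}{5} = \frac{2}{5} - \frac{\left(-7828\right) \frac{1}{-7 + \frac{\sqrt{83}}{3}}}{5} = \frac{2}{5} + \frac{7828}{5 \left(-7 + \frac{\sqrt{83}}{3}\right)} \approx -394.64$)
$M + y = - \frac{12202148}{1059783} - \left(\frac{246224}{895} + \frac{11742 \sqrt{83}}{895}\right) = - \frac{271864931852}{948505785} - \frac{11742 \sqrt{83}}{895}$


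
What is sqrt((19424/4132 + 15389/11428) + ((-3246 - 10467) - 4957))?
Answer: 5*I*sqrt(26010262040483355)/5902562 ≈ 136.62*I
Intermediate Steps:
sqrt((19424/4132 + 15389/11428) + ((-3246 - 10467) - 4957)) = sqrt((19424*(1/4132) + 15389*(1/11428)) + (-13713 - 4957)) = sqrt((4856/1033 + 15389/11428) - 18670) = sqrt(71391205/11805124 - 18670) = sqrt(-220330273875/11805124) = 5*I*sqrt(26010262040483355)/5902562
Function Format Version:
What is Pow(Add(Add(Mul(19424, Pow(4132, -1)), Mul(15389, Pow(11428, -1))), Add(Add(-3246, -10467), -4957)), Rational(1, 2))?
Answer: Mul(Rational(5, 5902562), I, Pow(26010262040483355, Rational(1, 2))) ≈ Mul(136.62, I)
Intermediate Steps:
Pow(Add(Add(Mul(19424, Pow(4132, -1)), Mul(15389, Pow(11428, -1))), Add(Add(-3246, -10467), -4957)), Rational(1, 2)) = Pow(Add(Add(Mul(19424, Rational(1, 4132)), Mul(15389, Rational(1, 11428))), Add(-13713, -4957)), Rational(1, 2)) = Pow(Add(Add(Rational(4856, 1033), Rational(15389, 11428)), -18670), Rational(1, 2)) = Pow(Add(Rational(71391205, 11805124), -18670), Rational(1, 2)) = Pow(Rational(-220330273875, 11805124), Rational(1, 2)) = Mul(Rational(5, 5902562), I, Pow(26010262040483355, Rational(1, 2)))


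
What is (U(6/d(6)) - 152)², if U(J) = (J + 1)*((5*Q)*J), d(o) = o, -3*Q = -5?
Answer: 164836/9 ≈ 18315.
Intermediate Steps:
Q = 5/3 (Q = -⅓*(-5) = 5/3 ≈ 1.6667)
U(J) = 25*J*(1 + J)/3 (U(J) = (J + 1)*((5*(5/3))*J) = (1 + J)*(25*J/3) = 25*J*(1 + J)/3)
(U(6/d(6)) - 152)² = (25*(6/6)*(1 + 6/6)/3 - 152)² = (25*(6*(⅙))*(1 + 6*(⅙))/3 - 152)² = ((25/3)*1*(1 + 1) - 152)² = ((25/3)*1*2 - 152)² = (50/3 - 152)² = (-406/3)² = 164836/9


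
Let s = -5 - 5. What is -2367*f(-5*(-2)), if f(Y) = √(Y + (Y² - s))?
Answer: -4734*√30 ≈ -25929.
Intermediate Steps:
s = -10
f(Y) = √(10 + Y + Y²) (f(Y) = √(Y + (Y² - 1*(-10))) = √(Y + (Y² + 10)) = √(Y + (10 + Y²)) = √(10 + Y + Y²))
-2367*f(-5*(-2)) = -2367*√(10 - 5*(-2) + (-5*(-2))²) = -2367*√(10 + 10 + 10²) = -2367*√(10 + 10 + 100) = -4734*√30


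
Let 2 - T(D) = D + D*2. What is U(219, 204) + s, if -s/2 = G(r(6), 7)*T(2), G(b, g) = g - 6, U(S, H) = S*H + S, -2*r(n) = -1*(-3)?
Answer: 44903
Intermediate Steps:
r(n) = -3/2 (r(n) = -(-1)*(-3)/2 = -½*3 = -3/2)
U(S, H) = S + H*S (U(S, H) = H*S + S = S + H*S)
G(b, g) = -6 + g
T(D) = 2 - 3*D (T(D) = 2 - (D + D*2) = 2 - (D + 2*D) = 2 - 3*D)
s = 8 (s = -2*(-6 + 7)*(2 - 3*2) = -2*(2 - 6) = -2*(-4) = 8)
U(219, 204) + s = 219*(1 + 204) + 8 = 219*205 + 8 = 44895 + 8 = 44903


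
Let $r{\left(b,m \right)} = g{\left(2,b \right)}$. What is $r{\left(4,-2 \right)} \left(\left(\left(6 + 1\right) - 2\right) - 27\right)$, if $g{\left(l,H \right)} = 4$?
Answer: $-88$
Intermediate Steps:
$r{\left(b,m \right)} = 4$
$r{\left(4,-2 \right)} \left(\left(\left(6 + 1\right) - 2\right) - 27\right) = 4 \left(\left(\left(6 + 1\right) - 2\right) - 27\right) = 4 \left(\left(7 - 2\right) - 27\right) = 4 \left(5 - 27\right) = 4 \left(-22\right) = -88$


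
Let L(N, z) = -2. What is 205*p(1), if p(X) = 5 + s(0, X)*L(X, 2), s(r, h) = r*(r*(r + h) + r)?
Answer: 1025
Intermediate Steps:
s(r, h) = r*(r + r*(h + r)) (s(r, h) = r*(r*(h + r) + r) = r*(r + r*(h + r)))
p(X) = 5 (p(X) = 5 + (0²*(1 + X + 0))*(-2) = 5 + (0*(1 + X))*(-2) = 5 + 0*(-2) = 5 + 0 = 5)
205*p(1) = 205*5 = 1025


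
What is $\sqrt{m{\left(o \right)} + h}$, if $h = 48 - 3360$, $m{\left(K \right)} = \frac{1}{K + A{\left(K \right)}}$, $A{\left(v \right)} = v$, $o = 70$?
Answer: $\frac{i \sqrt{16228765}}{70} \approx 57.55 i$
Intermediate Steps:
$m{\left(K \right)} = \frac{1}{2 K}$ ($m{\left(K \right)} = \frac{1}{K + K} = \frac{1}{2 K}$)
$h = -3312$ ($h = 48 - 3360 = -3312$)
$\sqrt{m{\left(o \right)} + h} = \sqrt{\frac{1}{2 \cdot 70} - 3312} = \sqrt{\frac{1}{2} \cdot \frac{1}{70} - 3312} = \sqrt{\frac{1}{140} - 3312} = \sqrt{- \frac{463679}{140}} = \frac{i \sqrt{16228765}}{70}$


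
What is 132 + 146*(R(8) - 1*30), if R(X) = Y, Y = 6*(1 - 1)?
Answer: -4248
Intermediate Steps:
Y = 0 (Y = 6*0 = 0)
R(X) = 0
132 + 146*(R(8) - 1*30) = 132 + 146*(0 - 1*30) = 132 + 146*(0 - 30) = 132 + 146*(-30) = 132 - 4380 = -4248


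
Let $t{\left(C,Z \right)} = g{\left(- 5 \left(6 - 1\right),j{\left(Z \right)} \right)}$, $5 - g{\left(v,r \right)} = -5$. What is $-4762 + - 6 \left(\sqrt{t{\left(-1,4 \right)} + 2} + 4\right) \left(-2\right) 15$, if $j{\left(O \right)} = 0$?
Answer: $-4042 + 360 \sqrt{3} \approx -3418.5$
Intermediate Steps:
$g{\left(v,r \right)} = 10$ ($g{\left(v,r \right)} = 5 - -5 = 5 + 5 = 10$)
$t{\left(C,Z \right)} = 10$
$-4762 + - 6 \left(\sqrt{t{\left(-1,4 \right)} + 2} + 4\right) \left(-2\right) 15 = -4762 + - 6 \left(\sqrt{10 + 2} + 4\right) \left(-2\right) 15 = -4762 + - 6 \left(\sqrt{12} + 4\right) \left(-2\right) 15 = -4762 + - 6 \left(2 \sqrt{3} + 4\right) \left(-2\right) 15 = -4762 + - 6 \left(4 + 2 \sqrt{3}\right) \left(-2\right) 15 = -4762 + - 6 \left(-8 - 4 \sqrt{3}\right) 15 = -4762 + \left(48 + 24 \sqrt{3}\right) 15 = -4762 + \left(720 + 360 \sqrt{3}\right) = -4042 + 360 \sqrt{3}$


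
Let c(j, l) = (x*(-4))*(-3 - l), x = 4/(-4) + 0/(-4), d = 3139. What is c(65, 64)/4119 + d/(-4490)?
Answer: -14132861/18494310 ≈ -0.76417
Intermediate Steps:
x = -1 (x = 4*(-¼) + 0*(-¼) = -1 + 0 = -1)
c(j, l) = -12 - 4*l (c(j, l) = (-1*(-4))*(-3 - l) = 4*(-3 - l) = -12 - 4*l)
c(65, 64)/4119 + d/(-4490) = (-12 - 4*64)/4119 + 3139/(-4490) = (-12 - 256)*(1/4119) + 3139*(-1/4490) = -268*1/4119 - 3139/4490 = -268/4119 - 3139/4490 = -14132861/18494310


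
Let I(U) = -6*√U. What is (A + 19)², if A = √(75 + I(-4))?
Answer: (19 + √3*√(25 - 4*I))² ≈ 766.13 - 38.244*I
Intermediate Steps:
A = √(75 - 12*I) ≈ 8.6877 - 0.69063*I
(A + 19)² = (√(75 - 12*I) + 19)² = (19 + √(75 - 12*I))²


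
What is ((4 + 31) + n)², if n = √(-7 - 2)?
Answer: 1216 + 210*I ≈ 1216.0 + 210.0*I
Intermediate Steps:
n = 3*I (n = √(-9) = 3*I ≈ 3.0*I)
((4 + 31) + n)² = ((4 + 31) + 3*I)² = (35 + 3*I)²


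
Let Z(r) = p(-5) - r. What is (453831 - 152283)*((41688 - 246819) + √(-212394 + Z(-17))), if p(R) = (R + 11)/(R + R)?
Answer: -61856842788 + 9649536*I*√5185/5 ≈ -6.1857e+10 + 1.3897e+8*I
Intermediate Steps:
p(R) = (11 + R)/(2*R) (p(R) = (11 + R)/((2*R)) = (11 + R)*(1/(2*R)) = (11 + R)/(2*R))
Z(r) = -⅗ - r (Z(r) = (½)*(11 - 5)/(-5) - r = (½)*(-⅕)*6 - r = -⅗ - r)
(453831 - 152283)*((41688 - 246819) + √(-212394 + Z(-17))) = (453831 - 152283)*((41688 - 246819) + √(-212394 + (-⅗ - 1*(-17)))) = 301548*(-205131 + √(-212394 + (-⅗ + 17))) = 301548*(-205131 + √(-212394 + 82/5)) = 301548*(-205131 + √(-1061888/5)) = 301548*(-205131 + 32*I*√5185/5) = -61856842788 + 9649536*I*√5185/5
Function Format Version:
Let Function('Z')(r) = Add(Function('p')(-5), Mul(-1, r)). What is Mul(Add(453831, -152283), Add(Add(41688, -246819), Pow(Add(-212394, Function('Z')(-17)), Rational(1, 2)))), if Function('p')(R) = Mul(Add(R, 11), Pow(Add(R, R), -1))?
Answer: Add(-61856842788, Mul(Rational(9649536, 5), I, Pow(5185, Rational(1, 2)))) ≈ Add(-6.1857e+10, Mul(1.3897e+8, I))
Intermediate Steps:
Function('p')(R) = Mul(Rational(1, 2), Pow(R, -1), Add(11, R)) (Function('p')(R) = Mul(Add(11, R), Pow(Mul(2, R), -1)) = Mul(Add(11, R), Mul(Rational(1, 2), Pow(R, -1))) = Mul(Rational(1, 2), Pow(R, -1), Add(11, R)))
Function('Z')(r) = Add(Rational(-3, 5), Mul(-1, r)) (Function('Z')(r) = Add(Mul(Rational(1, 2), Pow(-5, -1), Add(11, -5)), Mul(-1, r)) = Add(Mul(Rational(1, 2), Rational(-1, 5), 6), Mul(-1, r)) = Add(Rational(-3, 5), Mul(-1, r)))
Mul(Add(453831, -152283), Add(Add(41688, -246819), Pow(Add(-212394, Function('Z')(-17)), Rational(1, 2)))) = Mul(Add(453831, -152283), Add(Add(41688, -246819), Pow(Add(-212394, Add(Rational(-3, 5), Mul(-1, -17))), Rational(1, 2)))) = Mul(301548, Add(-205131, Pow(Add(-212394, Add(Rational(-3, 5), 17)), Rational(1, 2)))) = Mul(301548, Add(-205131, Pow(Add(-212394, Rational(82, 5)), Rational(1, 2)))) = Mul(301548, Add(-205131, Pow(Rational(-1061888, 5), Rational(1, 2)))) = Mul(301548, Add(-205131, Mul(Rational(32, 5), I, Pow(5185, Rational(1, 2))))) = Add(-61856842788, Mul(Rational(9649536, 5), I, Pow(5185, Rational(1, 2))))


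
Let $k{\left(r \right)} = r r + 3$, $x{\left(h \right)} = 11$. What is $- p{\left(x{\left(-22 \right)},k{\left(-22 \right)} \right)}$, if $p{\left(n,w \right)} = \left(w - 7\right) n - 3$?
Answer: $-5277$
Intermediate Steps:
$k{\left(r \right)} = 3 + r^{2}$ ($k{\left(r \right)} = r^{2} + 3 = 3 + r^{2}$)
$p{\left(n,w \right)} = -3 + n \left(-7 + w\right)$ ($p{\left(n,w \right)} = \left(-7 + w\right) n - 3 = n \left(-7 + w\right) - 3 = -3 + n \left(-7 + w\right)$)
$- p{\left(x{\left(-22 \right)},k{\left(-22 \right)} \right)} = - (-3 - 77 + 11 \left(3 + \left(-22\right)^{2}\right)) = - (-3 - 77 + 11 \left(3 + 484\right)) = - (-3 - 77 + 11 \cdot 487) = - (-3 - 77 + 5357) = \left(-1\right) 5277 = -5277$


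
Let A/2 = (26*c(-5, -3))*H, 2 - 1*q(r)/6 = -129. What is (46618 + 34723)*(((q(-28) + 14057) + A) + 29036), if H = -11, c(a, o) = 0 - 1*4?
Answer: 3755269947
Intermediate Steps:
c(a, o) = -4 (c(a, o) = 0 - 4 = -4)
q(r) = 786 (q(r) = 12 - 6*(-129) = 12 + 774 = 786)
A = 2288 (A = 2*((26*(-4))*(-11)) = 2*(-104*(-11)) = 2*1144 = 2288)
(46618 + 34723)*(((q(-28) + 14057) + A) + 29036) = (46618 + 34723)*(((786 + 14057) + 2288) + 29036) = 81341*((14843 + 2288) + 29036) = 81341*(17131 + 29036) = 81341*46167 = 3755269947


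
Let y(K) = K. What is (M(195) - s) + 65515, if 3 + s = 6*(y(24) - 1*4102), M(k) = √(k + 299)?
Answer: 89986 + √494 ≈ 90008.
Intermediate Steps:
M(k) = √(299 + k)
s = -24471 (s = -3 + 6*(24 - 1*4102) = -3 + 6*(24 - 4102) = -3 + 6*(-4078) = -3 - 24468 = -24471)
(M(195) - s) + 65515 = (√(299 + 195) - 1*(-24471)) + 65515 = (√494 + 24471) + 65515 = (24471 + √494) + 65515 = 89986 + √494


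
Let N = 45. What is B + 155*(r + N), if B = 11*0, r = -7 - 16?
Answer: 3410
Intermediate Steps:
r = -23
B = 0
B + 155*(r + N) = 0 + 155*(-23 + 45) = 0 + 155*22 = 0 + 3410 = 3410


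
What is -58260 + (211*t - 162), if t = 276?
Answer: -186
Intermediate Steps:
-58260 + (211*t - 162) = -58260 + (211*276 - 162) = -58260 + (58236 - 162) = -58260 + 58074 = -186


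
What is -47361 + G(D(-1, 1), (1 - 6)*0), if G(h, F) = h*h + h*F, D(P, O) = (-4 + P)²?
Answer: -46736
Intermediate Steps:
G(h, F) = h² + F*h
-47361 + G(D(-1, 1), (1 - 6)*0) = -47361 + (-4 - 1)²*((1 - 6)*0 + (-4 - 1)²) = -47361 + (-5)²*(-5*0 + (-5)²) = -47361 + 25*(0 + 25) = -47361 + 25*25 = -47361 + 625 = -46736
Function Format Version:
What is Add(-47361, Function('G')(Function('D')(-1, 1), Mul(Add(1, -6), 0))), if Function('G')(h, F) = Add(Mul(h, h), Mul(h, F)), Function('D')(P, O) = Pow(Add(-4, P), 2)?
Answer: -46736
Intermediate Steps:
Function('G')(h, F) = Add(Pow(h, 2), Mul(F, h))
Add(-47361, Function('G')(Function('D')(-1, 1), Mul(Add(1, -6), 0))) = Add(-47361, Mul(Pow(Add(-4, -1), 2), Add(Mul(Add(1, -6), 0), Pow(Add(-4, -1), 2)))) = Add(-47361, Mul(Pow(-5, 2), Add(Mul(-5, 0), Pow(-5, 2)))) = Add(-47361, Mul(25, Add(0, 25))) = Add(-47361, Mul(25, 25)) = Add(-47361, 625) = -46736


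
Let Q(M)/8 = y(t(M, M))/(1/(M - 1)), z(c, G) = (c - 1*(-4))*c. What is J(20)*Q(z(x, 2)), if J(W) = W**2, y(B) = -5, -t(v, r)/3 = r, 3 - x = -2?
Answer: -704000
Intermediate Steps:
x = 5 (x = 3 - 1*(-2) = 3 + 2 = 5)
t(v, r) = -3*r
z(c, G) = c*(4 + c) (z(c, G) = (c + 4)*c = (4 + c)*c = c*(4 + c))
Q(M) = 40 - 40*M (Q(M) = 8*(-(-5 + 5*M)) = 8*(-5*(-1 + M)) = 8*(5 - 5*M) = 40 - 40*M)
J(20)*Q(z(x, 2)) = 20**2*(40 - 200*(4 + 5)) = 400*(40 - 200*9) = 400*(40 - 40*45) = 400*(40 - 1800) = 400*(-1760) = -704000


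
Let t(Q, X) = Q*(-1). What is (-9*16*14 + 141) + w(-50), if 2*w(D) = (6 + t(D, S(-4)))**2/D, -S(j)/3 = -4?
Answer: -47659/25 ≈ -1906.4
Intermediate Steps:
S(j) = 12 (S(j) = -3*(-4) = 12)
t(Q, X) = -Q
w(D) = (6 - D)**2/(2*D) (w(D) = ((6 - D)**2/D)/2 = (6 - D)**2/(2*D))
(-9*16*14 + 141) + w(-50) = (-9*16*14 + 141) + (1/2)*(-6 - 50)**2/(-50) = (-144*14 + 141) + (1/2)*(-1/50)*(-56)**2 = (-2016 + 141) + (1/2)*(-1/50)*3136 = -1875 - 784/25 = -47659/25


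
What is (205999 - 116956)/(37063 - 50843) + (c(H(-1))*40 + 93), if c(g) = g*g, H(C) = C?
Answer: 1743697/13780 ≈ 126.54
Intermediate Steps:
c(g) = g**2
(205999 - 116956)/(37063 - 50843) + (c(H(-1))*40 + 93) = (205999 - 116956)/(37063 - 50843) + ((-1)**2*40 + 93) = 89043/(-13780) + (1*40 + 93) = 89043*(-1/13780) + (40 + 93) = -89043/13780 + 133 = 1743697/13780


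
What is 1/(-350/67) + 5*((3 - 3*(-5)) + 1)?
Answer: 33183/350 ≈ 94.809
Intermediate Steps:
1/(-350/67) + 5*((3 - 3*(-5)) + 1) = 1/(-350*1/67) + 5*((3 + 15) + 1) = 1/(-350/67) + 5*(18 + 1) = -67/350 + 5*19 = -67/350 + 95 = 33183/350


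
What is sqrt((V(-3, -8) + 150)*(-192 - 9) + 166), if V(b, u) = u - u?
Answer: 4*I*sqrt(1874) ≈ 173.16*I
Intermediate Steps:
V(b, u) = 0
sqrt((V(-3, -8) + 150)*(-192 - 9) + 166) = sqrt((0 + 150)*(-192 - 9) + 166) = sqrt(150*(-201) + 166) = sqrt(-30150 + 166) = sqrt(-29984) = 4*I*sqrt(1874)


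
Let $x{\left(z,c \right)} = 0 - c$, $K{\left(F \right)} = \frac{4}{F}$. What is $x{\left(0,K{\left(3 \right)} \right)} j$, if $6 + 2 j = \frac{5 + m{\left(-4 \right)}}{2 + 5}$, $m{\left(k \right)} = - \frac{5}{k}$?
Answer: $\frac{143}{42} \approx 3.4048$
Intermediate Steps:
$j = - \frac{143}{56}$ ($j = -3 + \frac{\left(5 - \frac{5}{-4}\right) \frac{1}{2 + 5}}{2} = -3 + \frac{\left(5 - - \frac{5}{4}\right) \frac{1}{7}}{2} = -3 + \frac{\left(5 + \frac{5}{4}\right) \frac{1}{7}}{2} = -3 + \frac{\frac{25}{4} \cdot \frac{1}{7}}{2} = -3 + \frac{1}{2} \cdot \frac{25}{28} = -3 + \frac{25}{56} = - \frac{143}{56} \approx -2.5536$)
$x{\left(z,c \right)} = - c$
$x{\left(0,K{\left(3 \right)} \right)} j = - \frac{4}{3} \left(- \frac{143}{56}\right) = \left(-1\right) \frac{4}{3} \left(- \frac{143}{56}\right) = \left(- \frac{4}{3}\right) \left(- \frac{143}{56}\right) = \frac{143}{42}$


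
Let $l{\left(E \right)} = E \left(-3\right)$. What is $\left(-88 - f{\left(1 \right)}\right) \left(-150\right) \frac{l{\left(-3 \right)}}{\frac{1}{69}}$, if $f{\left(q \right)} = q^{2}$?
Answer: $8290350$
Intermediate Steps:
$l{\left(E \right)} = - 3 E$
$\left(-88 - f{\left(1 \right)}\right) \left(-150\right) \frac{l{\left(-3 \right)}}{\frac{1}{69}} = \left(-88 - 1^{2}\right) \left(-150\right) \frac{\left(-3\right) \left(-3\right)}{\frac{1}{69}} = \left(-88 - 1\right) \left(-150\right) 9 \frac{1}{\frac{1}{69}} = \left(-88 - 1\right) \left(-150\right) 9 \cdot 69 = \left(-89\right) \left(-150\right) 621 = 13350 \cdot 621 = 8290350$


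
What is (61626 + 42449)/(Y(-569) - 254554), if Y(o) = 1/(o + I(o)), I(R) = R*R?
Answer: -33636207400/82269816367 ≈ -0.40885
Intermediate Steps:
I(R) = R²
Y(o) = 1/(o + o²)
(61626 + 42449)/(Y(-569) - 254554) = (61626 + 42449)/(1/((-569)*(1 - 569)) - 254554) = 104075/(-1/569/(-568) - 254554) = 104075/(-1/569*(-1/568) - 254554) = 104075/(1/323192 - 254554) = 104075/(-82269816367/323192) = 104075*(-323192/82269816367) = -33636207400/82269816367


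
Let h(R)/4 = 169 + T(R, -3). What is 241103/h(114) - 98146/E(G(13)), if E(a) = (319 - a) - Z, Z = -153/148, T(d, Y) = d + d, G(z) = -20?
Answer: -10933157029/79916100 ≈ -136.81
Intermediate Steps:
T(d, Y) = 2*d
h(R) = 676 + 8*R (h(R) = 4*(169 + 2*R) = 676 + 8*R)
Z = -153/148 (Z = -153*1/148 = -153/148 ≈ -1.0338)
E(a) = 47365/148 - a (E(a) = (319 - a) - 1*(-153/148) = (319 - a) + 153/148 = 47365/148 - a)
241103/h(114) - 98146/E(G(13)) = 241103/(676 + 8*114) - 98146/(47365/148 - 1*(-20)) = 241103/(676 + 912) - 98146/(47365/148 + 20) = 241103/1588 - 98146/50325/148 = 241103*(1/1588) - 98146*148/50325 = 241103/1588 - 14525608/50325 = -10933157029/79916100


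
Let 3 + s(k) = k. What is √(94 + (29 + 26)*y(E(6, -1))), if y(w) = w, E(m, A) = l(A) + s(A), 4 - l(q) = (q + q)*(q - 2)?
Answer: 2*I*√59 ≈ 15.362*I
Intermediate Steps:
s(k) = -3 + k
l(q) = 4 - 2*q*(-2 + q) (l(q) = 4 - (q + q)*(q - 2) = 4 - 2*q*(-2 + q))
E(m, A) = 1 - 2*A² + 5*A (E(m, A) = (4 - 2*A² + 4*A) + (-3 + A) = 1 - 2*A² + 5*A)
√(94 + (29 + 26)*y(E(6, -1))) = √(94 + (29 + 26)*(1 - 2*(-1)² + 5*(-1))) = √(94 + 55*(1 - 2*1 - 5)) = √(94 + 55*(1 - 2 - 5)) = √(94 + 55*(-6)) = √(94 - 330) = √(-236) = 2*I*√59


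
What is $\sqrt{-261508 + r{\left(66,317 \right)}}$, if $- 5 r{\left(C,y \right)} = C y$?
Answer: $\frac{i \sqrt{6642310}}{5} \approx 515.45 i$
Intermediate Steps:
$r{\left(C,y \right)} = - \frac{C y}{5}$
$\sqrt{-261508 + r{\left(66,317 \right)}} = \sqrt{-261508 - \frac{66}{5} \cdot 317} = \sqrt{-261508 - \frac{20922}{5}} = \sqrt{- \frac{1328462}{5}} = \frac{i \sqrt{6642310}}{5}$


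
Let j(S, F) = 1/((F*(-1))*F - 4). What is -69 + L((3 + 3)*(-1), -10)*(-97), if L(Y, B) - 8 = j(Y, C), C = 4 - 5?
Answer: -4128/5 ≈ -825.60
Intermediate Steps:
C = -1
j(S, F) = 1/(-4 - F**2) (j(S, F) = 1/((-F)*F - 4) = 1/(-F**2 - 4) = 1/(-4 - F**2))
L(Y, B) = 39/5 (L(Y, B) = 8 - 1/(4 + (-1)**2) = 8 - 1/(4 + 1) = 8 - 1/5 = 39/5)
-69 + L((3 + 3)*(-1), -10)*(-97) = -69 + (39/5)*(-97) = -69 - 3783/5 = -4128/5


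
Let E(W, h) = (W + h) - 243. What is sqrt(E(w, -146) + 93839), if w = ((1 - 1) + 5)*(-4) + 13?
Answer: 7*sqrt(1907) ≈ 305.68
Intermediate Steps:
w = -7 (w = (0 + 5)*(-4) + 13 = 5*(-4) + 13 = -20 + 13 = -7)
E(W, h) = -243 + W + h
sqrt(E(w, -146) + 93839) = sqrt((-243 - 7 - 146) + 93839) = sqrt(-396 + 93839) = sqrt(93443) = 7*sqrt(1907)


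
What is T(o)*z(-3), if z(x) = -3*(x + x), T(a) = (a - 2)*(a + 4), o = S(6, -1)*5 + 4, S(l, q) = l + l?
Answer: 75888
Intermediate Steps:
S(l, q) = 2*l
o = 64 (o = (2*6)*5 + 4 = 12*5 + 4 = 60 + 4 = 64)
T(a) = (-2 + a)*(4 + a)
z(x) = -6*x
T(o)*z(-3) = (-8 + 64² + 2*64)*(-6*(-3)) = (-8 + 4096 + 128)*18 = 4216*18 = 75888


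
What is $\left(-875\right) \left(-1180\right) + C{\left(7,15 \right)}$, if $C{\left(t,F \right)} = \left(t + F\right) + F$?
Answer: $1032537$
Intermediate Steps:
$C{\left(t,F \right)} = t + 2 F$ ($C{\left(t,F \right)} = \left(F + t\right) + F = t + 2 F$)
$\left(-875\right) \left(-1180\right) + C{\left(7,15 \right)} = \left(-875\right) \left(-1180\right) + \left(7 + 2 \cdot 15\right) = 1032500 + \left(7 + 30\right) = 1032500 + 37 = 1032537$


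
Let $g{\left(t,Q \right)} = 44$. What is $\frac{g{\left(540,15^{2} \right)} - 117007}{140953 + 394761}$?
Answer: $- \frac{116963}{535714} \approx -0.21833$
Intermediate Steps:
$\frac{g{\left(540,15^{2} \right)} - 117007}{140953 + 394761} = \frac{44 - 117007}{140953 + 394761} = - \frac{116963}{535714}$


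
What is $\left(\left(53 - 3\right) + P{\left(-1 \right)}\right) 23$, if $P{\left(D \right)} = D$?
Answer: $1127$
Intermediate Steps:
$\left(\left(53 - 3\right) + P{\left(-1 \right)}\right) 23 = \left(\left(53 - 3\right) - 1\right) 23 = \left(50 - 1\right) 23 = 49 \cdot 23 = 1127$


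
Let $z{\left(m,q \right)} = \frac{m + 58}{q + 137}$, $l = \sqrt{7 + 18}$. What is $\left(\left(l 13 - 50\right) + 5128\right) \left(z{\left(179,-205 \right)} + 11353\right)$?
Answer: $\frac{3969197681}{68} \approx 5.8371 \cdot 10^{7}$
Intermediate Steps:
$l = 5$ ($l = \sqrt{25} = 5$)
$z{\left(m,q \right)} = \frac{58 + m}{137 + q}$
$\left(\left(l 13 - 50\right) + 5128\right) \left(z{\left(179,-205 \right)} + 11353\right) = \left(\left(5 \cdot 13 - 50\right) + 5128\right) \left(\frac{58 + 179}{137 - 205} + 11353\right) = \left(\left(65 - 50\right) + 5128\right) \left(\frac{1}{-68} \cdot 237 + 11353\right) = \left(\left(65 - 50\right) + 5128\right) \left(\left(- \frac{1}{68}\right) 237 + 11353\right) = \left(15 + 5128\right) \left(- \frac{237}{68} + 11353\right) = 5143 \cdot \frac{771767}{68} = \frac{3969197681}{68}$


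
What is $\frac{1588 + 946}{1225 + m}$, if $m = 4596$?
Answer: $\frac{2534}{5821} \approx 0.43532$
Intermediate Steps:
$\frac{1588 + 946}{1225 + m} = \frac{1588 + 946}{1225 + 4596} = \frac{2534}{5821}$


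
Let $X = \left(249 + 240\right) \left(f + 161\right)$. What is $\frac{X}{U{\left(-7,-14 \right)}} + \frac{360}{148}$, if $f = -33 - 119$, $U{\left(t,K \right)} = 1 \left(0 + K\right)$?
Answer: $- \frac{161577}{518} \approx -311.92$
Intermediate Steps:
$U{\left(t,K \right)} = K$ ($U{\left(t,K \right)} = 1 K = K$)
$f = -152$ ($f = -33 - 119 = -152$)
$X = 4401$ ($X = \left(249 + 240\right) \left(-152 + 161\right) = 489 \cdot 9 = 4401$)
$\frac{X}{U{\left(-7,-14 \right)}} + \frac{360}{148} = \frac{4401}{-14} + \frac{360}{148} = 4401 \left(- \frac{1}{14}\right) + 360 \cdot \frac{1}{148} = - \frac{4401}{14} + \frac{90}{37} = - \frac{161577}{518}$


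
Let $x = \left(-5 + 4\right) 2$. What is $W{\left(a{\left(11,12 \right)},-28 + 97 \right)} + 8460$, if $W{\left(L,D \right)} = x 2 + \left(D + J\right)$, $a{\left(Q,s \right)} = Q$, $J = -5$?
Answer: $8520$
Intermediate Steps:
$x = -2$ ($x = \left(-1\right) 2 = -2$)
$W{\left(L,D \right)} = -9 + D$ ($W{\left(L,D \right)} = \left(-2\right) 2 + \left(D - 5\right) = -4 + \left(-5 + D\right) = -9 + D$)
$W{\left(a{\left(11,12 \right)},-28 + 97 \right)} + 8460 = \left(-9 + \left(-28 + 97\right)\right) + 8460 = \left(-9 + 69\right) + 8460 = 60 + 8460 = 8520$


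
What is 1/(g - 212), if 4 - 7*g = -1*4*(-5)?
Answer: -7/1500 ≈ -0.0046667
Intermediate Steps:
g = -16/7 (g = 4/7 - (-1*4)*(-5)/7 = 4/7 - (-4)*(-5)/7 = 4/7 - ⅐*20 = 4/7 - 20/7 = -16/7 ≈ -2.2857)
1/(g - 212) = 1/(-16/7 - 212) = 1/(-1500/7) = -7/1500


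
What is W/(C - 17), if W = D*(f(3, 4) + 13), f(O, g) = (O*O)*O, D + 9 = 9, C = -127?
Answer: 0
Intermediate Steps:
D = 0 (D = -9 + 9 = 0)
f(O, g) = O**3 (f(O, g) = O**2*O = O**3)
W = 0 (W = 0*(3**3 + 13) = 0*(27 + 13) = 0*40 = 0)
W/(C - 17) = 0/(-127 - 17) = 0/(-144) = -1/144*0 = 0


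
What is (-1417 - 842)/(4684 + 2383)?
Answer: -2259/7067 ≈ -0.31965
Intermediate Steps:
(-1417 - 842)/(4684 + 2383) = -2259/7067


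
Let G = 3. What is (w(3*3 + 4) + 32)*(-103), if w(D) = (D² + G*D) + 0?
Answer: -24720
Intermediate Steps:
w(D) = D² + 3*D (w(D) = (D² + 3*D) + 0 = D² + 3*D)
(w(3*3 + 4) + 32)*(-103) = ((3*3 + 4)*(3 + (3*3 + 4)) + 32)*(-103) = ((9 + 4)*(3 + (9 + 4)) + 32)*(-103) = (13*(3 + 13) + 32)*(-103) = (13*16 + 32)*(-103) = (208 + 32)*(-103) = 240*(-103) = -24720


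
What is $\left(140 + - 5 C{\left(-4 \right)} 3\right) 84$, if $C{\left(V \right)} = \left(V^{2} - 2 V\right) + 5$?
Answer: $-24780$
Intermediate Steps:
$C{\left(V \right)} = 5 + V^{2} - 2 V$
$\left(140 + - 5 C{\left(-4 \right)} 3\right) 84 = \left(140 + - 5 \left(5 + \left(-4\right)^{2} - -8\right) 3\right) 84 = \left(140 + - 5 \left(5 + 16 + 8\right) 3\right) 84 = \left(140 + \left(-5\right) 29 \cdot 3\right) 84 = \left(140 - 435\right) 84 = \left(-295\right) 84 = -24780$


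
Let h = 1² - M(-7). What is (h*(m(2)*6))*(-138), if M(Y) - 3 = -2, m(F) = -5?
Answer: 0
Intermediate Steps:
M(Y) = 1 (M(Y) = 3 - 2 = 1)
h = 0 (h = 1² - 1*1 = 1 - 1 = 0)
(h*(m(2)*6))*(-138) = (0*(-5*6))*(-138) = (0*(-30))*(-138) = 0*(-138) = 0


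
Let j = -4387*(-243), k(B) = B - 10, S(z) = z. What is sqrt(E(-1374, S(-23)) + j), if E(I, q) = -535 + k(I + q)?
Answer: sqrt(1064099) ≈ 1031.6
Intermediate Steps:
k(B) = -10 + B
j = 1066041
E(I, q) = -545 + I + q (E(I, q) = -535 + (-10 + (I + q)) = -535 + (-10 + I + q) = -545 + I + q)
sqrt(E(-1374, S(-23)) + j) = sqrt((-545 - 1374 - 23) + 1066041) = sqrt(-1942 + 1066041) = sqrt(1064099)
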